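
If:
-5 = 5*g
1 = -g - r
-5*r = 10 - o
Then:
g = -1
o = 10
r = 0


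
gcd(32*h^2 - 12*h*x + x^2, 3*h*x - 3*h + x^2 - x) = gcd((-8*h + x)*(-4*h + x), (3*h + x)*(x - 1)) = 1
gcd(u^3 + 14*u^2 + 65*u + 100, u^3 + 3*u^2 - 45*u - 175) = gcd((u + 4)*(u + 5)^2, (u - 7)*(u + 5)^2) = u^2 + 10*u + 25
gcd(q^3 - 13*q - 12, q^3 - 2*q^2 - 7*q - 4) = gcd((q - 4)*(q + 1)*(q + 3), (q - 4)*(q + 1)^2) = q^2 - 3*q - 4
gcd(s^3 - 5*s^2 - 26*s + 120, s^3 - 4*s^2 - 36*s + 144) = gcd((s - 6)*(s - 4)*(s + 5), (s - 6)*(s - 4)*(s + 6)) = s^2 - 10*s + 24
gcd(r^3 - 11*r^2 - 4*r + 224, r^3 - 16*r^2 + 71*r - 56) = r^2 - 15*r + 56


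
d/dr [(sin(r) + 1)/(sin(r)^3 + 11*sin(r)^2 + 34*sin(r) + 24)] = -2*(sin(r) + 5)*cos(r)/((sin(r) + 4)^2*(sin(r) + 6)^2)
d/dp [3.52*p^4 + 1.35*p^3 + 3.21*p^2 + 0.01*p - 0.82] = 14.08*p^3 + 4.05*p^2 + 6.42*p + 0.01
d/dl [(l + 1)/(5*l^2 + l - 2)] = (5*l^2 + l - (l + 1)*(10*l + 1) - 2)/(5*l^2 + l - 2)^2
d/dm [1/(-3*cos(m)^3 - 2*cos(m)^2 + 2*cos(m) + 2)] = 16*(-9*cos(m)^2 - 4*cos(m) + 2)*sin(m)/(-8*sin(m)^2 + cos(m) + 3*cos(3*m))^2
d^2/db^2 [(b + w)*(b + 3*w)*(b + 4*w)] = 6*b + 16*w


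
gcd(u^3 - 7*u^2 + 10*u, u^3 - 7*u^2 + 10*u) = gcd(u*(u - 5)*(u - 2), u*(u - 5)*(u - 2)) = u^3 - 7*u^2 + 10*u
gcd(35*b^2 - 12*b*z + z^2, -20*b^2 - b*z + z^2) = -5*b + z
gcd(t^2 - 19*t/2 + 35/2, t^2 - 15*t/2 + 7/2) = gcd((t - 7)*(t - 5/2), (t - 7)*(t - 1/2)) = t - 7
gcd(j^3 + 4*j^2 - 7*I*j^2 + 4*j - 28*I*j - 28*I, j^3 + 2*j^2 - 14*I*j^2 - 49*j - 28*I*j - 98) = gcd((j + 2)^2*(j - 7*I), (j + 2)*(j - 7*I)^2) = j^2 + j*(2 - 7*I) - 14*I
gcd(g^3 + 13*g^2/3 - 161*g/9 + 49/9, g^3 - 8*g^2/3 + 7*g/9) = g^2 - 8*g/3 + 7/9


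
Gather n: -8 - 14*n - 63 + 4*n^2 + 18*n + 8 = 4*n^2 + 4*n - 63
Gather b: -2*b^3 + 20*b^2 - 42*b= -2*b^3 + 20*b^2 - 42*b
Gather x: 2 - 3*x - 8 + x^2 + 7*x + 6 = x^2 + 4*x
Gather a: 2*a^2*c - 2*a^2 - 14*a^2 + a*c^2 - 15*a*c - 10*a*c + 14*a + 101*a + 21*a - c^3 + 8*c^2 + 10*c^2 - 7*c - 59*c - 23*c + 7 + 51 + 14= a^2*(2*c - 16) + a*(c^2 - 25*c + 136) - c^3 + 18*c^2 - 89*c + 72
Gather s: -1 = -1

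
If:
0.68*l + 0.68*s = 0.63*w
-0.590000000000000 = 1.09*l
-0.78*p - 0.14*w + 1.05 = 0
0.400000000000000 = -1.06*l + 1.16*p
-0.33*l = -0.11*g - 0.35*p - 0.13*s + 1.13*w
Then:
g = 74.71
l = -0.54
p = -0.15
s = 8.26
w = 8.33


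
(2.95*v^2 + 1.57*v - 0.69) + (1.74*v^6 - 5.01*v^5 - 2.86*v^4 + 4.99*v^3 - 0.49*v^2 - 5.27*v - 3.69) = 1.74*v^6 - 5.01*v^5 - 2.86*v^4 + 4.99*v^3 + 2.46*v^2 - 3.7*v - 4.38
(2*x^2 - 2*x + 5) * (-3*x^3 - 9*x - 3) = -6*x^5 + 6*x^4 - 33*x^3 + 12*x^2 - 39*x - 15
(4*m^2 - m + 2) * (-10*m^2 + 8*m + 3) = -40*m^4 + 42*m^3 - 16*m^2 + 13*m + 6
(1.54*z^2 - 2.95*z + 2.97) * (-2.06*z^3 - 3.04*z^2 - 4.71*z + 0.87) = -3.1724*z^5 + 1.3954*z^4 - 4.4036*z^3 + 6.2055*z^2 - 16.5552*z + 2.5839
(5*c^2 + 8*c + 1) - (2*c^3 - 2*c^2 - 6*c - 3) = -2*c^3 + 7*c^2 + 14*c + 4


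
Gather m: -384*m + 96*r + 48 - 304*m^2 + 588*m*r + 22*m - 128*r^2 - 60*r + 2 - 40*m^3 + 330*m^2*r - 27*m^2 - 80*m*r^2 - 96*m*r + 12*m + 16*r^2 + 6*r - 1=-40*m^3 + m^2*(330*r - 331) + m*(-80*r^2 + 492*r - 350) - 112*r^2 + 42*r + 49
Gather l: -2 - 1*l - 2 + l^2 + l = l^2 - 4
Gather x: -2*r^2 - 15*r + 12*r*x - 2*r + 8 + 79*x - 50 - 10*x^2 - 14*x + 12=-2*r^2 - 17*r - 10*x^2 + x*(12*r + 65) - 30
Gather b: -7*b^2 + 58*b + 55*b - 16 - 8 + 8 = -7*b^2 + 113*b - 16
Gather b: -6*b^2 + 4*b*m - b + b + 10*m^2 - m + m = -6*b^2 + 4*b*m + 10*m^2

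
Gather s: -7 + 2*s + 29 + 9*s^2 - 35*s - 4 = 9*s^2 - 33*s + 18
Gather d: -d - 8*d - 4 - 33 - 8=-9*d - 45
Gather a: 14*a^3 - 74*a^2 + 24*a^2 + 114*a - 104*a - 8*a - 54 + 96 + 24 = 14*a^3 - 50*a^2 + 2*a + 66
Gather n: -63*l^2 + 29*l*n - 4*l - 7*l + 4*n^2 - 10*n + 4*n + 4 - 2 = -63*l^2 - 11*l + 4*n^2 + n*(29*l - 6) + 2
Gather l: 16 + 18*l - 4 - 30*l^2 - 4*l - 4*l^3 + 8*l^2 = -4*l^3 - 22*l^2 + 14*l + 12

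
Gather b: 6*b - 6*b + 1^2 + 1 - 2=0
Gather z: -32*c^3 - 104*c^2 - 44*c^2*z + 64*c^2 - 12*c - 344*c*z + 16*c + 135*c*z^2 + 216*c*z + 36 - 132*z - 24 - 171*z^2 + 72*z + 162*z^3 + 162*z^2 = -32*c^3 - 40*c^2 + 4*c + 162*z^3 + z^2*(135*c - 9) + z*(-44*c^2 - 128*c - 60) + 12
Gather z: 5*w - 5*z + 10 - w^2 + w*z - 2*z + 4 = -w^2 + 5*w + z*(w - 7) + 14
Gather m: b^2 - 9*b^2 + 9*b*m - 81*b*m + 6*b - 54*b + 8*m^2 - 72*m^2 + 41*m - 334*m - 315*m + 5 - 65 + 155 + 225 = -8*b^2 - 48*b - 64*m^2 + m*(-72*b - 608) + 320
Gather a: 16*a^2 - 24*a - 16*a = 16*a^2 - 40*a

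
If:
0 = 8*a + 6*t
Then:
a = -3*t/4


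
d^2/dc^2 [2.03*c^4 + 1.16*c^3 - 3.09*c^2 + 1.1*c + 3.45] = 24.36*c^2 + 6.96*c - 6.18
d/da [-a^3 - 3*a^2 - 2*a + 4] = -3*a^2 - 6*a - 2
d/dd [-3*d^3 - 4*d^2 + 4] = d*(-9*d - 8)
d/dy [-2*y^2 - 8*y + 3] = -4*y - 8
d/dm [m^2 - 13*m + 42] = 2*m - 13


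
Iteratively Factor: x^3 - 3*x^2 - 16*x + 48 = (x + 4)*(x^2 - 7*x + 12) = (x - 4)*(x + 4)*(x - 3)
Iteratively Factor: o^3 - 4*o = (o + 2)*(o^2 - 2*o) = o*(o + 2)*(o - 2)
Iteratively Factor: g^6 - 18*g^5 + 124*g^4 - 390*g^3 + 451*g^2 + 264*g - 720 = (g - 3)*(g^5 - 15*g^4 + 79*g^3 - 153*g^2 - 8*g + 240) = (g - 3)^2*(g^4 - 12*g^3 + 43*g^2 - 24*g - 80) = (g - 5)*(g - 3)^2*(g^3 - 7*g^2 + 8*g + 16) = (g - 5)*(g - 4)*(g - 3)^2*(g^2 - 3*g - 4) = (g - 5)*(g - 4)^2*(g - 3)^2*(g + 1)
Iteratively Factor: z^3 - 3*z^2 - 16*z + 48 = (z + 4)*(z^2 - 7*z + 12) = (z - 4)*(z + 4)*(z - 3)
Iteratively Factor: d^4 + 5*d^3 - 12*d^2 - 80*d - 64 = (d - 4)*(d^3 + 9*d^2 + 24*d + 16) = (d - 4)*(d + 4)*(d^2 + 5*d + 4) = (d - 4)*(d + 1)*(d + 4)*(d + 4)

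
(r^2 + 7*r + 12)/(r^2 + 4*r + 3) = (r + 4)/(r + 1)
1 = 1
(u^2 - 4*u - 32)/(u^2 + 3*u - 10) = (u^2 - 4*u - 32)/(u^2 + 3*u - 10)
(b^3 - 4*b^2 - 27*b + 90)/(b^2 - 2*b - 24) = (b^2 + 2*b - 15)/(b + 4)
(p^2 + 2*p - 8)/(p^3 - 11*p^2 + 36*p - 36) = (p + 4)/(p^2 - 9*p + 18)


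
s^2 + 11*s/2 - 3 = (s - 1/2)*(s + 6)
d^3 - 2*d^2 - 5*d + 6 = (d - 3)*(d - 1)*(d + 2)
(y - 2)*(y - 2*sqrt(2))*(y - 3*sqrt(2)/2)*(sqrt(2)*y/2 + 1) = sqrt(2)*y^4/2 - 5*y^3/2 - sqrt(2)*y^3 - sqrt(2)*y^2/2 + 5*y^2 + sqrt(2)*y + 6*y - 12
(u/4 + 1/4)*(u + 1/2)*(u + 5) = u^3/4 + 13*u^2/8 + 2*u + 5/8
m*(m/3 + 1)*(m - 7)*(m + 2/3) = m^4/3 - 10*m^3/9 - 71*m^2/9 - 14*m/3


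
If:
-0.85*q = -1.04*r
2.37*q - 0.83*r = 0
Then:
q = 0.00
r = 0.00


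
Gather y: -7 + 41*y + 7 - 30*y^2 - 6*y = -30*y^2 + 35*y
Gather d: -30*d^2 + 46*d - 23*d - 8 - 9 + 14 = -30*d^2 + 23*d - 3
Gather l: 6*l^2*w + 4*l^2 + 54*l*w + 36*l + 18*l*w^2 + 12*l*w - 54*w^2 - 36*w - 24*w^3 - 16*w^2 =l^2*(6*w + 4) + l*(18*w^2 + 66*w + 36) - 24*w^3 - 70*w^2 - 36*w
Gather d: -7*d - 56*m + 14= -7*d - 56*m + 14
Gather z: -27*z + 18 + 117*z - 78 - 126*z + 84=24 - 36*z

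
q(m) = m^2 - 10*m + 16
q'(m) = 2*m - 10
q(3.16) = -5.61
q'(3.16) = -3.68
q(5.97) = -8.06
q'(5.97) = 1.94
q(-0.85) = 25.22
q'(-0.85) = -11.70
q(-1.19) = 29.32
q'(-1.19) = -12.38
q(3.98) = -7.96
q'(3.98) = -2.04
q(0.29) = 13.18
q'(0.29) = -9.42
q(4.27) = -8.47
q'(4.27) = -1.46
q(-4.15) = 74.72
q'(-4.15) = -18.30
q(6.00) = -8.00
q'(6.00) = 2.00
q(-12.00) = 280.00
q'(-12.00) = -34.00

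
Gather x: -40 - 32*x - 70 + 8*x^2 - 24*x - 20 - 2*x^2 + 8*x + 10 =6*x^2 - 48*x - 120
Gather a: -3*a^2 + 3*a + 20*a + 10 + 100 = -3*a^2 + 23*a + 110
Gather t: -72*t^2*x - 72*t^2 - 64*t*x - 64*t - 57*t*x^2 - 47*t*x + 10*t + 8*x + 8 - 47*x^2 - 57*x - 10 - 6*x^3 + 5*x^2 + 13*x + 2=t^2*(-72*x - 72) + t*(-57*x^2 - 111*x - 54) - 6*x^3 - 42*x^2 - 36*x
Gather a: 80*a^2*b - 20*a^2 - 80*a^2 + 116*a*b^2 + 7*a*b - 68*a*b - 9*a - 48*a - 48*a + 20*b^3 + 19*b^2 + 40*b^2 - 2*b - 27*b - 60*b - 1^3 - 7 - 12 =a^2*(80*b - 100) + a*(116*b^2 - 61*b - 105) + 20*b^3 + 59*b^2 - 89*b - 20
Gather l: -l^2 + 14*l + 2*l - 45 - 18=-l^2 + 16*l - 63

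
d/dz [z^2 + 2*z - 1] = 2*z + 2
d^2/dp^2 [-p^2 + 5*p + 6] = -2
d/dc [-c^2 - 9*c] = -2*c - 9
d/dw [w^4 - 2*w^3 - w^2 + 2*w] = 4*w^3 - 6*w^2 - 2*w + 2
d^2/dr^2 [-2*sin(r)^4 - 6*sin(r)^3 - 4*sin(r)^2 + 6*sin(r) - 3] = 32*sin(r)^4 + 54*sin(r)^3 - 8*sin(r)^2 - 42*sin(r) - 8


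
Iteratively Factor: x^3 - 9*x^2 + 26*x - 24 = (x - 3)*(x^2 - 6*x + 8) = (x - 3)*(x - 2)*(x - 4)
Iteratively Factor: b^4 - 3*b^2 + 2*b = (b + 2)*(b^3 - 2*b^2 + b) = b*(b + 2)*(b^2 - 2*b + 1) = b*(b - 1)*(b + 2)*(b - 1)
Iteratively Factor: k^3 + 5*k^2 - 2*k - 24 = (k + 4)*(k^2 + k - 6) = (k - 2)*(k + 4)*(k + 3)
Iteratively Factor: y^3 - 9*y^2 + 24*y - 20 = (y - 2)*(y^2 - 7*y + 10) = (y - 5)*(y - 2)*(y - 2)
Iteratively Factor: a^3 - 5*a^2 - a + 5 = (a - 5)*(a^2 - 1) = (a - 5)*(a - 1)*(a + 1)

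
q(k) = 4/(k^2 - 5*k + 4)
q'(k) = 4*(5 - 2*k)/(k^2 - 5*k + 4)^2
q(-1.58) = 0.28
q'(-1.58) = 0.16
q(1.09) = -15.27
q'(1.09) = 164.45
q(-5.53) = 0.06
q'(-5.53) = 0.02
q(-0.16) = 0.83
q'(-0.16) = 0.91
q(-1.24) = 0.34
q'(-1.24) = 0.22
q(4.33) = 3.64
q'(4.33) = -12.12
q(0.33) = 1.63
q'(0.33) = 2.87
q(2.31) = -1.81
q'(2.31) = 0.31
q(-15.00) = 0.01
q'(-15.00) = 0.00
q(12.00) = 0.05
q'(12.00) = -0.00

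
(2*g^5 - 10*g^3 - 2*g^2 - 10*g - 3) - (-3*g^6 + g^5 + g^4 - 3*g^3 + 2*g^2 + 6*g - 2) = 3*g^6 + g^5 - g^4 - 7*g^3 - 4*g^2 - 16*g - 1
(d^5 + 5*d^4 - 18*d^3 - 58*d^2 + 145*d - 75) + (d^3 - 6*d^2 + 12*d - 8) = d^5 + 5*d^4 - 17*d^3 - 64*d^2 + 157*d - 83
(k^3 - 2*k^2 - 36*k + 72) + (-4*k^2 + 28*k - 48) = k^3 - 6*k^2 - 8*k + 24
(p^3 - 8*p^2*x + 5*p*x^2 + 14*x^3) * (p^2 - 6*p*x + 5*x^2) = p^5 - 14*p^4*x + 58*p^3*x^2 - 56*p^2*x^3 - 59*p*x^4 + 70*x^5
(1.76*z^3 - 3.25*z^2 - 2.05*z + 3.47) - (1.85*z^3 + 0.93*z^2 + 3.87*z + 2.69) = -0.0900000000000001*z^3 - 4.18*z^2 - 5.92*z + 0.78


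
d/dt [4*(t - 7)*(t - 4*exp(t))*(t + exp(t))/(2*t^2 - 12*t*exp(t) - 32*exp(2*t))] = 2*(2*(t - 7)*(t - 4*exp(t))*(t + exp(t))*(3*t*exp(t) - t + 16*exp(2*t) + 3*exp(t)) + (-t^2 + 6*t*exp(t) + 16*exp(2*t))*(-(t - 7)*(t - 4*exp(t))*(exp(t) + 1) + (t - 7)*(t + exp(t))*(4*exp(t) - 1) - (t - 4*exp(t))*(t + exp(t))))/(-t^2 + 6*t*exp(t) + 16*exp(2*t))^2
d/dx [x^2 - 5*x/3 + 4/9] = 2*x - 5/3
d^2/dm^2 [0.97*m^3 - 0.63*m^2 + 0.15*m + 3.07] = 5.82*m - 1.26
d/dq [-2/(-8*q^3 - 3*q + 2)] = 6*(-8*q^2 - 1)/(8*q^3 + 3*q - 2)^2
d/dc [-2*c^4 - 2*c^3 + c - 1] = -8*c^3 - 6*c^2 + 1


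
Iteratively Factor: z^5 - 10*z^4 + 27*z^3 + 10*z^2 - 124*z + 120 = (z + 2)*(z^4 - 12*z^3 + 51*z^2 - 92*z + 60) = (z - 3)*(z + 2)*(z^3 - 9*z^2 + 24*z - 20) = (z - 5)*(z - 3)*(z + 2)*(z^2 - 4*z + 4) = (z - 5)*(z - 3)*(z - 2)*(z + 2)*(z - 2)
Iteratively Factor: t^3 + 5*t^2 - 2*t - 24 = (t + 4)*(t^2 + t - 6) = (t + 3)*(t + 4)*(t - 2)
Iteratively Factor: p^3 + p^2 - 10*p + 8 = (p + 4)*(p^2 - 3*p + 2) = (p - 2)*(p + 4)*(p - 1)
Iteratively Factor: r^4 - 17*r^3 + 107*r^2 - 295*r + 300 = (r - 5)*(r^3 - 12*r^2 + 47*r - 60) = (r - 5)*(r - 4)*(r^2 - 8*r + 15) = (r - 5)*(r - 4)*(r - 3)*(r - 5)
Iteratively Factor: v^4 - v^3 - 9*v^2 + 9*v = (v)*(v^3 - v^2 - 9*v + 9) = v*(v - 3)*(v^2 + 2*v - 3) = v*(v - 3)*(v + 3)*(v - 1)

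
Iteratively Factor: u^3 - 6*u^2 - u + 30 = (u + 2)*(u^2 - 8*u + 15) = (u - 3)*(u + 2)*(u - 5)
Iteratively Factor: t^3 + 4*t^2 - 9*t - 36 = (t + 3)*(t^2 + t - 12) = (t + 3)*(t + 4)*(t - 3)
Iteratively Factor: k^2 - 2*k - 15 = (k - 5)*(k + 3)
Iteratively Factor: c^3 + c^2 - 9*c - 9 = (c + 1)*(c^2 - 9) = (c + 1)*(c + 3)*(c - 3)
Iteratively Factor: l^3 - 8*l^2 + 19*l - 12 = (l - 4)*(l^2 - 4*l + 3) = (l - 4)*(l - 3)*(l - 1)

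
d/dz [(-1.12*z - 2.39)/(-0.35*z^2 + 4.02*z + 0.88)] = (-0.392*z^2 - 1.673*z + 8.6222)/(0.1225*z^4 - 2.814*z^3 + 15.5444*z^2 + 7.0752*z + 0.7744)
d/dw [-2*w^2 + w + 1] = 1 - 4*w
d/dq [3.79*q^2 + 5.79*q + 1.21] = 7.58*q + 5.79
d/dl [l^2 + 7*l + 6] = 2*l + 7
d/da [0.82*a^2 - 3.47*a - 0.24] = 1.64*a - 3.47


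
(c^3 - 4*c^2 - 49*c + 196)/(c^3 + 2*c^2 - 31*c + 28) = (c - 7)/(c - 1)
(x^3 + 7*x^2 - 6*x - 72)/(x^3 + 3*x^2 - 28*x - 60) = (x^2 + x - 12)/(x^2 - 3*x - 10)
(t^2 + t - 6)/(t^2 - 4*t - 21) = (t - 2)/(t - 7)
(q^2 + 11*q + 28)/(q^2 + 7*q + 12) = (q + 7)/(q + 3)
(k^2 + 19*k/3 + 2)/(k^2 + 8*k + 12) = (k + 1/3)/(k + 2)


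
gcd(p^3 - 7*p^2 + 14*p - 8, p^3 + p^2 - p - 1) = p - 1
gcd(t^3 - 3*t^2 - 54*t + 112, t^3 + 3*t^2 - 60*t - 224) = t^2 - t - 56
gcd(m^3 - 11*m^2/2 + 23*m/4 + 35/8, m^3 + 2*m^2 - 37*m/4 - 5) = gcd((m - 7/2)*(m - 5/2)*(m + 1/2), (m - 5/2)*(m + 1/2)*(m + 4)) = m^2 - 2*m - 5/4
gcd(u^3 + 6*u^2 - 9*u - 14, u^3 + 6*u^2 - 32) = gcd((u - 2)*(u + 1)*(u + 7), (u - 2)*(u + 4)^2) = u - 2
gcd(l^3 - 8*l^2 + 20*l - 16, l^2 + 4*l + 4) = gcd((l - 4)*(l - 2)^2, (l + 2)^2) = 1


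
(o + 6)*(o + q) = o^2 + o*q + 6*o + 6*q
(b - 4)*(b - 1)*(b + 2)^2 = b^4 - b^3 - 12*b^2 - 4*b + 16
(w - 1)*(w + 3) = w^2 + 2*w - 3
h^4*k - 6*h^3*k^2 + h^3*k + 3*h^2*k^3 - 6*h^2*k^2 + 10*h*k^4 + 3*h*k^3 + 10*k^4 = (h - 5*k)*(h - 2*k)*(h + k)*(h*k + k)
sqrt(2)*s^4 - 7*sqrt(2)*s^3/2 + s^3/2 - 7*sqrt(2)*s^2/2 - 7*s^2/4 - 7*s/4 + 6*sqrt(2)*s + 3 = (s - 4)*(s - 1)*(s + 3/2)*(sqrt(2)*s + 1/2)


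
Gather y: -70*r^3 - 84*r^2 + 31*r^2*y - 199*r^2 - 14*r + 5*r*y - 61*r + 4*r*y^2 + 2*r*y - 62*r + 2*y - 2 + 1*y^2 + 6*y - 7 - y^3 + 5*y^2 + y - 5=-70*r^3 - 283*r^2 - 137*r - y^3 + y^2*(4*r + 6) + y*(31*r^2 + 7*r + 9) - 14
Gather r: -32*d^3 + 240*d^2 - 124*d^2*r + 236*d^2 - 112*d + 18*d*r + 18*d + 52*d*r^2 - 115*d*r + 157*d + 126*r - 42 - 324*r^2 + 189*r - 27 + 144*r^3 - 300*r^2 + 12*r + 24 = -32*d^3 + 476*d^2 + 63*d + 144*r^3 + r^2*(52*d - 624) + r*(-124*d^2 - 97*d + 327) - 45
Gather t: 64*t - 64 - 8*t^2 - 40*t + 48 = -8*t^2 + 24*t - 16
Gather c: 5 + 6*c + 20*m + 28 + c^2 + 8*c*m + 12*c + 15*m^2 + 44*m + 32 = c^2 + c*(8*m + 18) + 15*m^2 + 64*m + 65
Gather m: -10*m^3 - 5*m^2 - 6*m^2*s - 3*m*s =-10*m^3 + m^2*(-6*s - 5) - 3*m*s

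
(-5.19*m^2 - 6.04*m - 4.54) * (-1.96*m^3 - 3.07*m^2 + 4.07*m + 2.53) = 10.1724*m^5 + 27.7717*m^4 + 6.3179*m^3 - 23.7757*m^2 - 33.759*m - 11.4862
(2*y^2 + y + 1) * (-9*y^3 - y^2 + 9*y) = -18*y^5 - 11*y^4 + 8*y^3 + 8*y^2 + 9*y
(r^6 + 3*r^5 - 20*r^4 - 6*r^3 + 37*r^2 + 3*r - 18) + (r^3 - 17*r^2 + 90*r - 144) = r^6 + 3*r^5 - 20*r^4 - 5*r^3 + 20*r^2 + 93*r - 162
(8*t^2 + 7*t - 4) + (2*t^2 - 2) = 10*t^2 + 7*t - 6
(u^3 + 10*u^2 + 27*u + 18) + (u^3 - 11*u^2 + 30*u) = 2*u^3 - u^2 + 57*u + 18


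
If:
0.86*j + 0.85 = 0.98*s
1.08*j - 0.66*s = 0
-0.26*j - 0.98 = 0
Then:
No Solution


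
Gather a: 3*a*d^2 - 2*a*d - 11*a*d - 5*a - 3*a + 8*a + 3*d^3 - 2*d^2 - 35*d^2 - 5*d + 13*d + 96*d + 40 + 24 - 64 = a*(3*d^2 - 13*d) + 3*d^3 - 37*d^2 + 104*d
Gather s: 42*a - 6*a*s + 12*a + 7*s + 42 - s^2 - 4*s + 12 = 54*a - s^2 + s*(3 - 6*a) + 54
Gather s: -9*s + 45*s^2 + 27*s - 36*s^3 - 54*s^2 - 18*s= -36*s^3 - 9*s^2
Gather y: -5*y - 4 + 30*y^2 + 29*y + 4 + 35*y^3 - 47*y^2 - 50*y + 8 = 35*y^3 - 17*y^2 - 26*y + 8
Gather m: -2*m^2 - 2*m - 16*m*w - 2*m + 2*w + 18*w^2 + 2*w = -2*m^2 + m*(-16*w - 4) + 18*w^2 + 4*w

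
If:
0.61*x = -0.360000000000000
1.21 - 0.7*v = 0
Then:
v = 1.73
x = -0.59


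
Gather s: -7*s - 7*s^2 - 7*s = -7*s^2 - 14*s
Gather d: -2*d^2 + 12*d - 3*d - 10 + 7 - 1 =-2*d^2 + 9*d - 4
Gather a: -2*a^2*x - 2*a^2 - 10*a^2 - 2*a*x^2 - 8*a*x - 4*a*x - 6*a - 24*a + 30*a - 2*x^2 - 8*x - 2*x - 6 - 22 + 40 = a^2*(-2*x - 12) + a*(-2*x^2 - 12*x) - 2*x^2 - 10*x + 12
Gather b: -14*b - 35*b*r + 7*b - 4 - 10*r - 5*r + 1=b*(-35*r - 7) - 15*r - 3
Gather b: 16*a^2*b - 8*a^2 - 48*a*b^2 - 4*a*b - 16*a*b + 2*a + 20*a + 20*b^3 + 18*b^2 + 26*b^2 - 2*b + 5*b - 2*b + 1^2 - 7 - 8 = -8*a^2 + 22*a + 20*b^3 + b^2*(44 - 48*a) + b*(16*a^2 - 20*a + 1) - 14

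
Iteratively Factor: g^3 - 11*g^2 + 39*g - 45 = (g - 3)*(g^2 - 8*g + 15) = (g - 5)*(g - 3)*(g - 3)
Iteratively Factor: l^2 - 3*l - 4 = (l + 1)*(l - 4)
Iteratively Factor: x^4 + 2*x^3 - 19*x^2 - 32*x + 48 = (x - 1)*(x^3 + 3*x^2 - 16*x - 48) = (x - 1)*(x + 4)*(x^2 - x - 12) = (x - 1)*(x + 3)*(x + 4)*(x - 4)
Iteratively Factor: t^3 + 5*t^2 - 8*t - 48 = (t - 3)*(t^2 + 8*t + 16) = (t - 3)*(t + 4)*(t + 4)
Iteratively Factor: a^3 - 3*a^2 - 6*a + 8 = (a - 4)*(a^2 + a - 2) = (a - 4)*(a - 1)*(a + 2)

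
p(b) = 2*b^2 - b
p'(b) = 4*b - 1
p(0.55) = 0.06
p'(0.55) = 1.20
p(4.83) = 41.83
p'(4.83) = 18.32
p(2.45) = 9.56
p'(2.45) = 8.80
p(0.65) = 0.20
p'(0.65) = 1.60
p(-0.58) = 1.25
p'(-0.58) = -3.32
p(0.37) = -0.10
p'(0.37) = 0.48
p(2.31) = 8.36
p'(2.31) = 8.24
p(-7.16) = 109.69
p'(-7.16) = -29.64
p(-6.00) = 78.00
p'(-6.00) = -25.00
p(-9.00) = 171.00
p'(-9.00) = -37.00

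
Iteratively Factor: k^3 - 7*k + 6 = (k + 3)*(k^2 - 3*k + 2) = (k - 1)*(k + 3)*(k - 2)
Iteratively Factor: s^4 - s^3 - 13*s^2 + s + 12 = (s + 3)*(s^3 - 4*s^2 - s + 4) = (s - 4)*(s + 3)*(s^2 - 1) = (s - 4)*(s - 1)*(s + 3)*(s + 1)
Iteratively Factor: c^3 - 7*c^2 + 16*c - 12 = (c - 3)*(c^2 - 4*c + 4) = (c - 3)*(c - 2)*(c - 2)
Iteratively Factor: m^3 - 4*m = (m)*(m^2 - 4) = m*(m - 2)*(m + 2)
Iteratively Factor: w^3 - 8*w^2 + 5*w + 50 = (w - 5)*(w^2 - 3*w - 10) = (w - 5)*(w + 2)*(w - 5)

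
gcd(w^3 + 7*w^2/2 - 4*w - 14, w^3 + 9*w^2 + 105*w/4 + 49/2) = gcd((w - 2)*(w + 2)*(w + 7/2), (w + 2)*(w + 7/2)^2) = w^2 + 11*w/2 + 7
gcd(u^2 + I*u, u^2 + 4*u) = u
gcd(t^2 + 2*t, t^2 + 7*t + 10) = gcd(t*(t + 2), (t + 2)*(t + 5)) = t + 2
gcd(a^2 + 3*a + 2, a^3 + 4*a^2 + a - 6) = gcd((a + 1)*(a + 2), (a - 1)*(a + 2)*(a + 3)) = a + 2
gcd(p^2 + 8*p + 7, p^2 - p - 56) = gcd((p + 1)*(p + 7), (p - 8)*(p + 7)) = p + 7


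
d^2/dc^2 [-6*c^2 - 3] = -12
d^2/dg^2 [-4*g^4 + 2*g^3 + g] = 12*g*(1 - 4*g)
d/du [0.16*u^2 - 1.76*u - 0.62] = 0.32*u - 1.76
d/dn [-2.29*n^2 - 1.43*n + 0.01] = -4.58*n - 1.43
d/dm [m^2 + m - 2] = 2*m + 1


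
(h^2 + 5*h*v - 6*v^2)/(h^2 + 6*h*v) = (h - v)/h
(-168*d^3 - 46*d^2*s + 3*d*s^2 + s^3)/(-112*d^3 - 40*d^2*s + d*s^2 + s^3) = (6*d + s)/(4*d + s)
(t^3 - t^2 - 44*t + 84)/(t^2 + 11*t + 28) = (t^2 - 8*t + 12)/(t + 4)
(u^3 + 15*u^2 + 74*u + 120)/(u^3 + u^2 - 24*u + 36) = (u^2 + 9*u + 20)/(u^2 - 5*u + 6)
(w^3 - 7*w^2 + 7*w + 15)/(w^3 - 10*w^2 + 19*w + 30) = (w - 3)/(w - 6)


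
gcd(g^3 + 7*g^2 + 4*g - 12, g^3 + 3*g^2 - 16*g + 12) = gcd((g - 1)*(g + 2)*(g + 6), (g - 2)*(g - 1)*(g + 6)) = g^2 + 5*g - 6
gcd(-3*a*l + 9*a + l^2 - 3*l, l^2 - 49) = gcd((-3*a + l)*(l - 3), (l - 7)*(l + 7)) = 1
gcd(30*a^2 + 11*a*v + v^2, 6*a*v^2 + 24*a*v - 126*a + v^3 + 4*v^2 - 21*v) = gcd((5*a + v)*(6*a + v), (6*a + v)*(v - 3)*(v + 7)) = 6*a + v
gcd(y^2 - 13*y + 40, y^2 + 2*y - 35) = y - 5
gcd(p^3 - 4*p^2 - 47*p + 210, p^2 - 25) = p - 5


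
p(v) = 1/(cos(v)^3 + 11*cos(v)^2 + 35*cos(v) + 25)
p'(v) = (3*sin(v)*cos(v)^2 + 22*sin(v)*cos(v) + 35*sin(v))/(cos(v)^3 + 11*cos(v)^2 + 35*cos(v) + 25)^2 = (3*cos(v) + 7)*sin(v)/((cos(v) + 1)^2*(cos(v) + 5)^3)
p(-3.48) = 1.07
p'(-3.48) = 6.45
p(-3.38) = 2.18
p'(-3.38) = 18.45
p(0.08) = 0.01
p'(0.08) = 0.00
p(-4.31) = 0.08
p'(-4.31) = 0.15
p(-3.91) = 0.19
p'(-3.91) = 0.54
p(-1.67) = 0.05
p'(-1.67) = -0.07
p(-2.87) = 1.67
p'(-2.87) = -12.48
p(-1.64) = 0.04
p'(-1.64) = -0.07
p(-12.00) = 0.02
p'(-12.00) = 0.01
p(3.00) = 6.21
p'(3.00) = 88.07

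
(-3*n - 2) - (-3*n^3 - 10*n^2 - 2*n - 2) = 3*n^3 + 10*n^2 - n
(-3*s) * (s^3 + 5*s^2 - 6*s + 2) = -3*s^4 - 15*s^3 + 18*s^2 - 6*s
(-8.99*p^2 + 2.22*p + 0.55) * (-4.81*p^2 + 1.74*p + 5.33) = 43.2419*p^4 - 26.3208*p^3 - 46.6994*p^2 + 12.7896*p + 2.9315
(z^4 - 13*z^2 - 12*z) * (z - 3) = z^5 - 3*z^4 - 13*z^3 + 27*z^2 + 36*z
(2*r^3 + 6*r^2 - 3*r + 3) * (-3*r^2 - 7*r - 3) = -6*r^5 - 32*r^4 - 39*r^3 - 6*r^2 - 12*r - 9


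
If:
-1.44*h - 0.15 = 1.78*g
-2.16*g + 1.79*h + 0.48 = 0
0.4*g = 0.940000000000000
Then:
No Solution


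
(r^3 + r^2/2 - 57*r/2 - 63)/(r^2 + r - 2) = (r^3 + r^2/2 - 57*r/2 - 63)/(r^2 + r - 2)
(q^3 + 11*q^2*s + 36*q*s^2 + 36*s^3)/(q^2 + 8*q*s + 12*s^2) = q + 3*s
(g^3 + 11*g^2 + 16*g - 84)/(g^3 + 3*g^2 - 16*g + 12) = (g + 7)/(g - 1)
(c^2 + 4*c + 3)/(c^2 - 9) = (c + 1)/(c - 3)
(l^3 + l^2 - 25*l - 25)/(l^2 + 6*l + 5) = l - 5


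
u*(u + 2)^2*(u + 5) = u^4 + 9*u^3 + 24*u^2 + 20*u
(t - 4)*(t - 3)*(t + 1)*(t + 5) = t^4 - t^3 - 25*t^2 + 37*t + 60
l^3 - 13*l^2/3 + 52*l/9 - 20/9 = (l - 2)*(l - 5/3)*(l - 2/3)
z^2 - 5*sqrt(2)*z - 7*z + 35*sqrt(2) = (z - 7)*(z - 5*sqrt(2))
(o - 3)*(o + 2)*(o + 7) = o^3 + 6*o^2 - 13*o - 42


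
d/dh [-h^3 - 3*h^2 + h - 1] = -3*h^2 - 6*h + 1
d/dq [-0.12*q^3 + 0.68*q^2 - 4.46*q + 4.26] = -0.36*q^2 + 1.36*q - 4.46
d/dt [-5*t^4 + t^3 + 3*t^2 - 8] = t*(-20*t^2 + 3*t + 6)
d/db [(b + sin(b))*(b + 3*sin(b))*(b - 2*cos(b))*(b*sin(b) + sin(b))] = (b + 1)*(b + sin(b))*(b + 3*sin(b))*(2*sin(b) + 1)*sin(b) + (b + 1)*(b + sin(b))*(b - 2*cos(b))*(3*cos(b) + 1)*sin(b) + (b + 1)*(b + 3*sin(b))*(b - 2*cos(b))*(cos(b) + 1)*sin(b) + (b + sin(b))*(b + 3*sin(b))*(b - 2*cos(b))*(b*cos(b) + sqrt(2)*sin(b + pi/4))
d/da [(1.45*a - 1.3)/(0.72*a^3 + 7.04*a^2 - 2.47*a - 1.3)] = (-2.088*a^3 - 7.4*a^2 + 18.304*a - 5.096)/(0.5184*a^6 + 10.1376*a^5 + 46.0048*a^4 - 36.6496*a^3 - 12.2031*a^2 + 6.422*a + 1.69)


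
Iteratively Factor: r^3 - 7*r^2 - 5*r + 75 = (r - 5)*(r^2 - 2*r - 15) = (r - 5)*(r + 3)*(r - 5)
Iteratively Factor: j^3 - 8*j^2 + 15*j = (j - 3)*(j^2 - 5*j) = j*(j - 3)*(j - 5)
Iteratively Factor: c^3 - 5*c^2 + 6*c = (c)*(c^2 - 5*c + 6) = c*(c - 2)*(c - 3)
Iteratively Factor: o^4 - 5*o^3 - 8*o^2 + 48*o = (o - 4)*(o^3 - o^2 - 12*o) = o*(o - 4)*(o^2 - o - 12) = o*(o - 4)*(o + 3)*(o - 4)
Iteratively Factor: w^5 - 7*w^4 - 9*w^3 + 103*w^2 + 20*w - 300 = (w + 2)*(w^4 - 9*w^3 + 9*w^2 + 85*w - 150) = (w - 5)*(w + 2)*(w^3 - 4*w^2 - 11*w + 30) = (w - 5)^2*(w + 2)*(w^2 + w - 6) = (w - 5)^2*(w + 2)*(w + 3)*(w - 2)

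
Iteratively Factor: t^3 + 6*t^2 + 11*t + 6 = (t + 3)*(t^2 + 3*t + 2) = (t + 2)*(t + 3)*(t + 1)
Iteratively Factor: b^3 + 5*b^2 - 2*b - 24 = (b + 3)*(b^2 + 2*b - 8) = (b - 2)*(b + 3)*(b + 4)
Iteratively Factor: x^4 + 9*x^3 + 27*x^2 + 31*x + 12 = (x + 4)*(x^3 + 5*x^2 + 7*x + 3) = (x + 1)*(x + 4)*(x^2 + 4*x + 3) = (x + 1)*(x + 3)*(x + 4)*(x + 1)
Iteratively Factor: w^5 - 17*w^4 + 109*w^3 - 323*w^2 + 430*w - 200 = (w - 1)*(w^4 - 16*w^3 + 93*w^2 - 230*w + 200) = (w - 5)*(w - 1)*(w^3 - 11*w^2 + 38*w - 40) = (w - 5)^2*(w - 1)*(w^2 - 6*w + 8) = (w - 5)^2*(w - 2)*(w - 1)*(w - 4)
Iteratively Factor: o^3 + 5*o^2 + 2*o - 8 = (o - 1)*(o^2 + 6*o + 8) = (o - 1)*(o + 4)*(o + 2)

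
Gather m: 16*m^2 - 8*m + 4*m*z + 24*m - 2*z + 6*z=16*m^2 + m*(4*z + 16) + 4*z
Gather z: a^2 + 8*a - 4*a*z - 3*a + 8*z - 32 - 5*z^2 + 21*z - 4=a^2 + 5*a - 5*z^2 + z*(29 - 4*a) - 36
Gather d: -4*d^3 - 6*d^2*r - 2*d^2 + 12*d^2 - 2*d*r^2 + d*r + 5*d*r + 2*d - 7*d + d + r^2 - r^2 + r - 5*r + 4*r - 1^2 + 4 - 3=-4*d^3 + d^2*(10 - 6*r) + d*(-2*r^2 + 6*r - 4)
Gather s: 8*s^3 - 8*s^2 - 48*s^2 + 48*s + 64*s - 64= 8*s^3 - 56*s^2 + 112*s - 64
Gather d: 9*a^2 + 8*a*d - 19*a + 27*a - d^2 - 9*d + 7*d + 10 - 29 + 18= 9*a^2 + 8*a - d^2 + d*(8*a - 2) - 1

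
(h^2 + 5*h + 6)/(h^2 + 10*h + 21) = (h + 2)/(h + 7)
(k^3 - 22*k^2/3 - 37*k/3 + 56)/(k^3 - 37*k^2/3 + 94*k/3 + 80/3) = (3*k^2 + 2*k - 21)/(3*k^2 - 13*k - 10)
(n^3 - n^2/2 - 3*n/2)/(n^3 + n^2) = (n - 3/2)/n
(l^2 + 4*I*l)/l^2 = (l + 4*I)/l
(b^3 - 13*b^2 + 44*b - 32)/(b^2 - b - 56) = (b^2 - 5*b + 4)/(b + 7)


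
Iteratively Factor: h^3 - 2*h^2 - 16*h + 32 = (h - 2)*(h^2 - 16) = (h - 2)*(h + 4)*(h - 4)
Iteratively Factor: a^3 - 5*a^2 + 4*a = (a - 4)*(a^2 - a) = (a - 4)*(a - 1)*(a)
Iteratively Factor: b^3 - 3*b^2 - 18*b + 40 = (b + 4)*(b^2 - 7*b + 10) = (b - 2)*(b + 4)*(b - 5)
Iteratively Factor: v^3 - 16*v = (v - 4)*(v^2 + 4*v) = v*(v - 4)*(v + 4)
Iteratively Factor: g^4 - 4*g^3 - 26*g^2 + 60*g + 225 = (g - 5)*(g^3 + g^2 - 21*g - 45) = (g - 5)*(g + 3)*(g^2 - 2*g - 15) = (g - 5)*(g + 3)^2*(g - 5)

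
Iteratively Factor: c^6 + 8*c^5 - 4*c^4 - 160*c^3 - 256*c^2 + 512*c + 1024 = (c - 4)*(c^5 + 12*c^4 + 44*c^3 + 16*c^2 - 192*c - 256) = (c - 4)*(c - 2)*(c^4 + 14*c^3 + 72*c^2 + 160*c + 128) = (c - 4)*(c - 2)*(c + 4)*(c^3 + 10*c^2 + 32*c + 32) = (c - 4)*(c - 2)*(c + 2)*(c + 4)*(c^2 + 8*c + 16) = (c - 4)*(c - 2)*(c + 2)*(c + 4)^2*(c + 4)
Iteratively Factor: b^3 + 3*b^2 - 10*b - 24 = (b - 3)*(b^2 + 6*b + 8) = (b - 3)*(b + 4)*(b + 2)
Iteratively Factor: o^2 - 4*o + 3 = (o - 3)*(o - 1)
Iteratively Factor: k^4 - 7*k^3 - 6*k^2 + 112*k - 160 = (k - 4)*(k^3 - 3*k^2 - 18*k + 40) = (k - 4)*(k + 4)*(k^2 - 7*k + 10) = (k - 4)*(k - 2)*(k + 4)*(k - 5)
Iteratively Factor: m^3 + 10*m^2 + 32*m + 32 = (m + 4)*(m^2 + 6*m + 8) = (m + 2)*(m + 4)*(m + 4)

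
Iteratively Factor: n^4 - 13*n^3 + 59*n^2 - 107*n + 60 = (n - 4)*(n^3 - 9*n^2 + 23*n - 15) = (n - 4)*(n - 1)*(n^2 - 8*n + 15) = (n - 4)*(n - 3)*(n - 1)*(n - 5)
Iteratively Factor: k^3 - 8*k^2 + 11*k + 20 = (k - 4)*(k^2 - 4*k - 5) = (k - 4)*(k + 1)*(k - 5)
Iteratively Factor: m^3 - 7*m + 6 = (m - 1)*(m^2 + m - 6) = (m - 2)*(m - 1)*(m + 3)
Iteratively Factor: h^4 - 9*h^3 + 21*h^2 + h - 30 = (h - 5)*(h^3 - 4*h^2 + h + 6) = (h - 5)*(h - 3)*(h^2 - h - 2) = (h - 5)*(h - 3)*(h + 1)*(h - 2)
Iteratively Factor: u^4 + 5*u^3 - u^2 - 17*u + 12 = (u - 1)*(u^3 + 6*u^2 + 5*u - 12) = (u - 1)^2*(u^2 + 7*u + 12) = (u - 1)^2*(u + 3)*(u + 4)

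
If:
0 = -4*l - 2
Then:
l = -1/2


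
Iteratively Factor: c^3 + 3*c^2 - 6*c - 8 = (c + 1)*(c^2 + 2*c - 8) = (c + 1)*(c + 4)*(c - 2)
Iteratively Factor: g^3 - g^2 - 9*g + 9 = (g - 1)*(g^2 - 9) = (g - 3)*(g - 1)*(g + 3)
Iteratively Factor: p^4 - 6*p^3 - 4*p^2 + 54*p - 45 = (p - 5)*(p^3 - p^2 - 9*p + 9) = (p - 5)*(p - 1)*(p^2 - 9) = (p - 5)*(p - 3)*(p - 1)*(p + 3)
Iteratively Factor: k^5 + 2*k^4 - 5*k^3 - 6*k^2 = (k)*(k^4 + 2*k^3 - 5*k^2 - 6*k) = k*(k + 1)*(k^3 + k^2 - 6*k) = k*(k - 2)*(k + 1)*(k^2 + 3*k) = k*(k - 2)*(k + 1)*(k + 3)*(k)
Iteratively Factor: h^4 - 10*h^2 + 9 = (h - 1)*(h^3 + h^2 - 9*h - 9) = (h - 3)*(h - 1)*(h^2 + 4*h + 3) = (h - 3)*(h - 1)*(h + 3)*(h + 1)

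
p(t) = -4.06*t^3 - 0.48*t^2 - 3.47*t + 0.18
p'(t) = -12.18*t^2 - 0.96*t - 3.47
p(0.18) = -0.48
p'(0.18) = -4.04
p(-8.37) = 2376.28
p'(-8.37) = -848.73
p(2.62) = -85.22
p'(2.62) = -89.59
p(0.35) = -1.27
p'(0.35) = -5.30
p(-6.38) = 1057.14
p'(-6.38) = -493.12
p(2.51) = -75.76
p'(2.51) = -82.61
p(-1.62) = 21.80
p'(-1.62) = -33.88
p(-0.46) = 2.07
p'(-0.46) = -5.61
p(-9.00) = 2952.27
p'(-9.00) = -981.41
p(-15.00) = 13646.73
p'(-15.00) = -2729.57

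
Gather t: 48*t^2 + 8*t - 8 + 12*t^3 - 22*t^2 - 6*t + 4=12*t^3 + 26*t^2 + 2*t - 4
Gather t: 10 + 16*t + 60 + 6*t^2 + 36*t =6*t^2 + 52*t + 70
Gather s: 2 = 2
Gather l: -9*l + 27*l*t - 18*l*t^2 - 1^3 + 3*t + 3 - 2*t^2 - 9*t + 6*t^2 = l*(-18*t^2 + 27*t - 9) + 4*t^2 - 6*t + 2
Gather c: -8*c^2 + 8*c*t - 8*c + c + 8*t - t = -8*c^2 + c*(8*t - 7) + 7*t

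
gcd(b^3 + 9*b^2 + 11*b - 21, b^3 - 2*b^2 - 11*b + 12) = b^2 + 2*b - 3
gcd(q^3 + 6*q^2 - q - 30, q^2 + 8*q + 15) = q^2 + 8*q + 15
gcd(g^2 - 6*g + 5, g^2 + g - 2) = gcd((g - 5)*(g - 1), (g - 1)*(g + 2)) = g - 1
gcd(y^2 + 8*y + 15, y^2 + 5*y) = y + 5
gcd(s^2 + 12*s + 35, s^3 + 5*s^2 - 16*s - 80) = s + 5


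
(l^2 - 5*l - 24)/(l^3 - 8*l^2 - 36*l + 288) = (l + 3)/(l^2 - 36)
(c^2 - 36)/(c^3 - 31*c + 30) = (c - 6)/(c^2 - 6*c + 5)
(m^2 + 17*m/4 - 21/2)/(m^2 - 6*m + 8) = (4*m^2 + 17*m - 42)/(4*(m^2 - 6*m + 8))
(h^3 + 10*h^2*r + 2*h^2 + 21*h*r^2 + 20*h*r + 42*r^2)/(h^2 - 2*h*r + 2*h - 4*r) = (-h^2 - 10*h*r - 21*r^2)/(-h + 2*r)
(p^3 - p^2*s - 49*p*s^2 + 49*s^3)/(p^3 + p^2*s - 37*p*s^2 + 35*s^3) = (p - 7*s)/(p - 5*s)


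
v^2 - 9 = (v - 3)*(v + 3)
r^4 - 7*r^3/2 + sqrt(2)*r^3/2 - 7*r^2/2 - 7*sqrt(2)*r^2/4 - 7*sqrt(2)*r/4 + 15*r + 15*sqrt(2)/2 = (r - 3)*(r - 5/2)*(r + 2)*(r + sqrt(2)/2)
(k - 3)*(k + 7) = k^2 + 4*k - 21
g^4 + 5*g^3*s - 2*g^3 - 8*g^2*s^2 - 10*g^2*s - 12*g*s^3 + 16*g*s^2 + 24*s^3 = (g - 2)*(g - 2*s)*(g + s)*(g + 6*s)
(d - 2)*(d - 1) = d^2 - 3*d + 2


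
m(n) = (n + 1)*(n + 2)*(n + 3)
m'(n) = (n + 1)*(n + 2) + (n + 1)*(n + 3) + (n + 2)*(n + 3)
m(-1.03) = -0.06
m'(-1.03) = 1.82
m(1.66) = 45.37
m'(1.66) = 39.19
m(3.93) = 202.60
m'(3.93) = 104.49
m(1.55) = 41.19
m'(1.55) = 36.81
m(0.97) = 23.23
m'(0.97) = 25.46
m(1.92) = 56.32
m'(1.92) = 45.10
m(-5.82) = -51.92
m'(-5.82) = 42.78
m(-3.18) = -0.46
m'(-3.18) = 3.18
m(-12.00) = -990.00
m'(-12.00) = 299.00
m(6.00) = 504.00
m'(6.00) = 191.00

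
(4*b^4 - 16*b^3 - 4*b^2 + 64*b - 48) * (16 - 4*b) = -16*b^5 + 128*b^4 - 240*b^3 - 320*b^2 + 1216*b - 768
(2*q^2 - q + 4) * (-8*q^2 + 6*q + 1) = -16*q^4 + 20*q^3 - 36*q^2 + 23*q + 4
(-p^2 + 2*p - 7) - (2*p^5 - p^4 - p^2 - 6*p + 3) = -2*p^5 + p^4 + 8*p - 10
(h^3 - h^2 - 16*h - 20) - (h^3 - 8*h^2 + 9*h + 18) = 7*h^2 - 25*h - 38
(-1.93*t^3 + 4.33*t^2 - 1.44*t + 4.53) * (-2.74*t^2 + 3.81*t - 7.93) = 5.2882*t^5 - 19.2175*t^4 + 35.7478*t^3 - 52.2355*t^2 + 28.6785*t - 35.9229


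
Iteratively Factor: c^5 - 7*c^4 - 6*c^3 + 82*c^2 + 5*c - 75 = (c - 1)*(c^4 - 6*c^3 - 12*c^2 + 70*c + 75) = (c - 5)*(c - 1)*(c^3 - c^2 - 17*c - 15) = (c - 5)*(c - 1)*(c + 3)*(c^2 - 4*c - 5) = (c - 5)*(c - 1)*(c + 1)*(c + 3)*(c - 5)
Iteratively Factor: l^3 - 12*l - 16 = (l + 2)*(l^2 - 2*l - 8) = (l - 4)*(l + 2)*(l + 2)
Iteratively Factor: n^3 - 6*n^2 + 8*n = (n - 4)*(n^2 - 2*n) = (n - 4)*(n - 2)*(n)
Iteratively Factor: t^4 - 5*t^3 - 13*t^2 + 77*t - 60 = (t - 3)*(t^3 - 2*t^2 - 19*t + 20) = (t - 5)*(t - 3)*(t^2 + 3*t - 4) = (t - 5)*(t - 3)*(t + 4)*(t - 1)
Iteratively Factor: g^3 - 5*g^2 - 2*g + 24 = (g - 3)*(g^2 - 2*g - 8) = (g - 4)*(g - 3)*(g + 2)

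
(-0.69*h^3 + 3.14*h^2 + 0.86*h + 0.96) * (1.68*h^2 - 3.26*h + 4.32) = -1.1592*h^5 + 7.5246*h^4 - 11.7724*h^3 + 12.374*h^2 + 0.585600000000001*h + 4.1472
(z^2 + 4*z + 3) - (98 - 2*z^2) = 3*z^2 + 4*z - 95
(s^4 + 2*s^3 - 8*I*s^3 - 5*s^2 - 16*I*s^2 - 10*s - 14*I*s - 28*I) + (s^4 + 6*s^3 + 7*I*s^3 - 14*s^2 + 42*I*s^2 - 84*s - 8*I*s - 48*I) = 2*s^4 + 8*s^3 - I*s^3 - 19*s^2 + 26*I*s^2 - 94*s - 22*I*s - 76*I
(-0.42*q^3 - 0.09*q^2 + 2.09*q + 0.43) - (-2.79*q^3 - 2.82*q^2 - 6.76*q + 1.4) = 2.37*q^3 + 2.73*q^2 + 8.85*q - 0.97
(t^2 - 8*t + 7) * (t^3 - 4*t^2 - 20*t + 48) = t^5 - 12*t^4 + 19*t^3 + 180*t^2 - 524*t + 336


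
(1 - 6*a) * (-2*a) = 12*a^2 - 2*a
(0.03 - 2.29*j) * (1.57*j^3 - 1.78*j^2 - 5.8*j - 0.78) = -3.5953*j^4 + 4.1233*j^3 + 13.2286*j^2 + 1.6122*j - 0.0234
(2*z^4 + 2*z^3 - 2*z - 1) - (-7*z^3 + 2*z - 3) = 2*z^4 + 9*z^3 - 4*z + 2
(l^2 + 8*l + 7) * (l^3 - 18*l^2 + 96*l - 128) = l^5 - 10*l^4 - 41*l^3 + 514*l^2 - 352*l - 896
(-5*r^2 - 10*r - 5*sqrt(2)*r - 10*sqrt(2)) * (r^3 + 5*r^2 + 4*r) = -5*r^5 - 35*r^4 - 5*sqrt(2)*r^4 - 70*r^3 - 35*sqrt(2)*r^3 - 70*sqrt(2)*r^2 - 40*r^2 - 40*sqrt(2)*r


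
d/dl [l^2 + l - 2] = 2*l + 1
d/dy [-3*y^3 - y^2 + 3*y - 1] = -9*y^2 - 2*y + 3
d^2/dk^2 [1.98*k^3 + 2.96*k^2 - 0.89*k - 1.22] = 11.88*k + 5.92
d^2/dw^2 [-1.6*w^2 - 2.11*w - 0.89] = -3.20000000000000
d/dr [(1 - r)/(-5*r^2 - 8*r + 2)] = (-5*r^2 + 10*r + 6)/(25*r^4 + 80*r^3 + 44*r^2 - 32*r + 4)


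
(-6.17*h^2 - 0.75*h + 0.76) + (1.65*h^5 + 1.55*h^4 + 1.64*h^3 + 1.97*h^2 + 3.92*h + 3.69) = 1.65*h^5 + 1.55*h^4 + 1.64*h^3 - 4.2*h^2 + 3.17*h + 4.45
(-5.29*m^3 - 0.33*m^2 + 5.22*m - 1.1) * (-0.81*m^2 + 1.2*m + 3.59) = 4.2849*m^5 - 6.0807*m^4 - 23.6153*m^3 + 5.9703*m^2 + 17.4198*m - 3.949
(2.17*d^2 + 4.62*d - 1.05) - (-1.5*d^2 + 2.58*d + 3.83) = 3.67*d^2 + 2.04*d - 4.88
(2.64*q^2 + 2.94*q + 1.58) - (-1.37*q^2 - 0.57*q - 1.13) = 4.01*q^2 + 3.51*q + 2.71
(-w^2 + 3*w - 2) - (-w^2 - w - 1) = 4*w - 1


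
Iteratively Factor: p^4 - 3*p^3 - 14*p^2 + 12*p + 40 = (p - 5)*(p^3 + 2*p^2 - 4*p - 8) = (p - 5)*(p - 2)*(p^2 + 4*p + 4) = (p - 5)*(p - 2)*(p + 2)*(p + 2)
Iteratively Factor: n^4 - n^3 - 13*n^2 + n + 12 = (n - 1)*(n^3 - 13*n - 12) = (n - 1)*(n + 1)*(n^2 - n - 12) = (n - 4)*(n - 1)*(n + 1)*(n + 3)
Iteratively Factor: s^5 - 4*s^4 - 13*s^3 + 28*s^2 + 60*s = (s)*(s^4 - 4*s^3 - 13*s^2 + 28*s + 60) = s*(s - 3)*(s^3 - s^2 - 16*s - 20) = s*(s - 5)*(s - 3)*(s^2 + 4*s + 4) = s*(s - 5)*(s - 3)*(s + 2)*(s + 2)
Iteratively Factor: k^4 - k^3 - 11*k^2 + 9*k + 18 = (k + 3)*(k^3 - 4*k^2 + k + 6) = (k - 2)*(k + 3)*(k^2 - 2*k - 3) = (k - 2)*(k + 1)*(k + 3)*(k - 3)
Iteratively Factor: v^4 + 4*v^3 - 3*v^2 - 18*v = (v + 3)*(v^3 + v^2 - 6*v) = v*(v + 3)*(v^2 + v - 6) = v*(v - 2)*(v + 3)*(v + 3)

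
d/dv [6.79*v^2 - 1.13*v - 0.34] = 13.58*v - 1.13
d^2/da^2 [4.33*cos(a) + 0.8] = -4.33*cos(a)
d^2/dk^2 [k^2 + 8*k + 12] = 2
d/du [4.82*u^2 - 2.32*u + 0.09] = 9.64*u - 2.32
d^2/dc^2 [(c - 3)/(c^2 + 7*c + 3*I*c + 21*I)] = 2*((c - 3)*(2*c + 7 + 3*I)^2 - (3*c + 4 + 3*I)*(c^2 + 7*c + 3*I*c + 21*I))/(c^2 + 7*c + 3*I*c + 21*I)^3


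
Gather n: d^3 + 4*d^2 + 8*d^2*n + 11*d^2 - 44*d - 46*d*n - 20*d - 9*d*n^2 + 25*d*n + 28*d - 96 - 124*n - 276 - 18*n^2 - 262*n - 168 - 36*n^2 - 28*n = d^3 + 15*d^2 - 36*d + n^2*(-9*d - 54) + n*(8*d^2 - 21*d - 414) - 540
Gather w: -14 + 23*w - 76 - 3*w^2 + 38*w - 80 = -3*w^2 + 61*w - 170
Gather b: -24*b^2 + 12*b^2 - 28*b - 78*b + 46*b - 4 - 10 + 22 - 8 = -12*b^2 - 60*b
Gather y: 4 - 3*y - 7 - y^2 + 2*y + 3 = -y^2 - y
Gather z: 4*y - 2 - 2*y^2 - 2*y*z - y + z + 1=-2*y^2 + 3*y + z*(1 - 2*y) - 1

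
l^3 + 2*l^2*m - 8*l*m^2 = l*(l - 2*m)*(l + 4*m)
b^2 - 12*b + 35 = (b - 7)*(b - 5)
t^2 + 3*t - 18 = (t - 3)*(t + 6)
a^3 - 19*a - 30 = (a - 5)*(a + 2)*(a + 3)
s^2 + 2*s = s*(s + 2)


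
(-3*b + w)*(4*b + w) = -12*b^2 + b*w + w^2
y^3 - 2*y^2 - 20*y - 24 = (y - 6)*(y + 2)^2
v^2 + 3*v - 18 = (v - 3)*(v + 6)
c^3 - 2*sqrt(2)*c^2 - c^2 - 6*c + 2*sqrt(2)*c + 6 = (c - 1)*(c - 3*sqrt(2))*(c + sqrt(2))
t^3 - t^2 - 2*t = t*(t - 2)*(t + 1)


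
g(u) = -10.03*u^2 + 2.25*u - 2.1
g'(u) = 2.25 - 20.06*u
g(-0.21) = -3.01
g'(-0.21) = 6.46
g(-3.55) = -136.49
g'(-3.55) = 73.46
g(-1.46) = -26.76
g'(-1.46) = 31.54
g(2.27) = -48.68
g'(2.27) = -43.29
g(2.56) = -62.07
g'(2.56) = -49.10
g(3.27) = -101.99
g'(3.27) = -63.35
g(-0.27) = -3.44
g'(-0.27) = 7.67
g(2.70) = -69.14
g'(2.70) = -51.91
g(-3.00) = -99.12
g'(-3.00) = 62.43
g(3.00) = -85.62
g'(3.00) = -57.93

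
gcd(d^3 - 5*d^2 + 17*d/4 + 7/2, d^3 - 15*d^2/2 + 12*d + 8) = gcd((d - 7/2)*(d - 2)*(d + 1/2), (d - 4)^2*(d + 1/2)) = d + 1/2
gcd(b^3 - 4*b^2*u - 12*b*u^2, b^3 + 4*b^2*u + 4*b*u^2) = b^2 + 2*b*u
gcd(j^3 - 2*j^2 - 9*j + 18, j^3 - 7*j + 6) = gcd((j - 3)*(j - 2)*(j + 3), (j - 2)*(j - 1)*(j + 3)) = j^2 + j - 6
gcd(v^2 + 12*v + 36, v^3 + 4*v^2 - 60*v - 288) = v^2 + 12*v + 36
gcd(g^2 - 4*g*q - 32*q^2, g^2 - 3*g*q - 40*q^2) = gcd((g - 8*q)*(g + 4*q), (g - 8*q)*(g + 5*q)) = -g + 8*q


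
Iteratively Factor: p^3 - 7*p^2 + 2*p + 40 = (p - 4)*(p^2 - 3*p - 10) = (p - 5)*(p - 4)*(p + 2)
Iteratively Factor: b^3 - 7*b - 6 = (b + 2)*(b^2 - 2*b - 3) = (b + 1)*(b + 2)*(b - 3)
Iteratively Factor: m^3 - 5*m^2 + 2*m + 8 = (m - 2)*(m^2 - 3*m - 4) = (m - 4)*(m - 2)*(m + 1)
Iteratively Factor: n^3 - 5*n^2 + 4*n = (n - 4)*(n^2 - n) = n*(n - 4)*(n - 1)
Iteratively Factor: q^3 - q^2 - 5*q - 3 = (q + 1)*(q^2 - 2*q - 3) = (q - 3)*(q + 1)*(q + 1)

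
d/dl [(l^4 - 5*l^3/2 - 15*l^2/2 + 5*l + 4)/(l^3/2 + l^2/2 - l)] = 2 + 4/l^2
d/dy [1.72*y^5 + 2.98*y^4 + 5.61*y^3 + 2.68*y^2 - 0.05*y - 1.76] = 8.6*y^4 + 11.92*y^3 + 16.83*y^2 + 5.36*y - 0.05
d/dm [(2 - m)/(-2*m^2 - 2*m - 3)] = (-2*m^2 + 8*m + 7)/(4*m^4 + 8*m^3 + 16*m^2 + 12*m + 9)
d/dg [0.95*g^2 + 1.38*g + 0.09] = 1.9*g + 1.38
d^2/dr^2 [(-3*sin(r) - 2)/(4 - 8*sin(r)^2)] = (-12*sin(r)^5 - 32*sin(r)^4 - 12*sin(r)^3 + 32*sin(r)^2 + 33*sin(r) + 8)/(4*(2*sin(r)^2 - 1)^3)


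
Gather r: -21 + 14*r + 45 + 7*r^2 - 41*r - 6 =7*r^2 - 27*r + 18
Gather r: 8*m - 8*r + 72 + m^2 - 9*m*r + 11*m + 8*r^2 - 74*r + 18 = m^2 + 19*m + 8*r^2 + r*(-9*m - 82) + 90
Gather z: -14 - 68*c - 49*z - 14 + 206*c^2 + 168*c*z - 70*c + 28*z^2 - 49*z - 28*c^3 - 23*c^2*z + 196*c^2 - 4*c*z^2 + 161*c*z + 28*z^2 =-28*c^3 + 402*c^2 - 138*c + z^2*(56 - 4*c) + z*(-23*c^2 + 329*c - 98) - 28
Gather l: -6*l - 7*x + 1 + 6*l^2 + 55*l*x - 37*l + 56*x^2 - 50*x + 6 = 6*l^2 + l*(55*x - 43) + 56*x^2 - 57*x + 7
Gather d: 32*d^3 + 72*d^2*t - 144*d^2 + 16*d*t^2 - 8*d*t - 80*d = 32*d^3 + d^2*(72*t - 144) + d*(16*t^2 - 8*t - 80)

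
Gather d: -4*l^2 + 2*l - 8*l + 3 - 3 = -4*l^2 - 6*l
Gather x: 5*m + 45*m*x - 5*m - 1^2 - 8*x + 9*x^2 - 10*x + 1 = 9*x^2 + x*(45*m - 18)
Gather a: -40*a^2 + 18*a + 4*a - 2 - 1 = -40*a^2 + 22*a - 3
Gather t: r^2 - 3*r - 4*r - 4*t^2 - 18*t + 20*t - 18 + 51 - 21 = r^2 - 7*r - 4*t^2 + 2*t + 12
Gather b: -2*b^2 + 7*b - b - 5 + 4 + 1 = -2*b^2 + 6*b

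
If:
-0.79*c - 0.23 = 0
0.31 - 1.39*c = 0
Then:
No Solution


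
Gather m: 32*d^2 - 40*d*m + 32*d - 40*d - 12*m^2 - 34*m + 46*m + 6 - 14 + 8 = 32*d^2 - 8*d - 12*m^2 + m*(12 - 40*d)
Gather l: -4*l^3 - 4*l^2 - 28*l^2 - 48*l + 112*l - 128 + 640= -4*l^3 - 32*l^2 + 64*l + 512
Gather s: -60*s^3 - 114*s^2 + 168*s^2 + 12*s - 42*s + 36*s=-60*s^3 + 54*s^2 + 6*s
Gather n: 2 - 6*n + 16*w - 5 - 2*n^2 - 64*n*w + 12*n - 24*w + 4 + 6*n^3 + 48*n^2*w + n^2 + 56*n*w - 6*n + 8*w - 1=6*n^3 + n^2*(48*w - 1) - 8*n*w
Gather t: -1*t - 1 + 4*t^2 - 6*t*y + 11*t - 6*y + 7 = 4*t^2 + t*(10 - 6*y) - 6*y + 6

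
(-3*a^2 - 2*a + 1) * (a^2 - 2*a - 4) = -3*a^4 + 4*a^3 + 17*a^2 + 6*a - 4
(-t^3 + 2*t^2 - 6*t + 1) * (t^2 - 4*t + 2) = -t^5 + 6*t^4 - 16*t^3 + 29*t^2 - 16*t + 2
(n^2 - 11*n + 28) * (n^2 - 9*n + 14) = n^4 - 20*n^3 + 141*n^2 - 406*n + 392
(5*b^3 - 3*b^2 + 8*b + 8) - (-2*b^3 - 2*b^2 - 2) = 7*b^3 - b^2 + 8*b + 10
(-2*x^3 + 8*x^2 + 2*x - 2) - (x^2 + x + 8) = -2*x^3 + 7*x^2 + x - 10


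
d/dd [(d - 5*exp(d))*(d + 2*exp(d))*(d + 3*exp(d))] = 3*d^2 - 38*d*exp(2*d) - 90*exp(3*d) - 19*exp(2*d)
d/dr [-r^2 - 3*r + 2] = -2*r - 3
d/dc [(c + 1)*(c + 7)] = 2*c + 8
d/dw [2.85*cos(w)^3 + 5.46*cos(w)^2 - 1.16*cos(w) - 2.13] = (-8.55*cos(w)^2 - 10.92*cos(w) + 1.16)*sin(w)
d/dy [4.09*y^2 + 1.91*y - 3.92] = 8.18*y + 1.91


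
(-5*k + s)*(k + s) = -5*k^2 - 4*k*s + s^2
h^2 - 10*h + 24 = (h - 6)*(h - 4)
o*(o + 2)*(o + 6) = o^3 + 8*o^2 + 12*o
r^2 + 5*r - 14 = (r - 2)*(r + 7)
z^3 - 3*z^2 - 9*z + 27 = (z - 3)^2*(z + 3)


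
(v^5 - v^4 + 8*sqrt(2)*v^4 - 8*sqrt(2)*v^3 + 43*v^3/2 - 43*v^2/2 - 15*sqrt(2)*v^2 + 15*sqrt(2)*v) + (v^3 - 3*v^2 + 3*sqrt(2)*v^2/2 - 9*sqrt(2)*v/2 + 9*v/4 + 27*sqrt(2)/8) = v^5 - v^4 + 8*sqrt(2)*v^4 - 8*sqrt(2)*v^3 + 45*v^3/2 - 49*v^2/2 - 27*sqrt(2)*v^2/2 + 9*v/4 + 21*sqrt(2)*v/2 + 27*sqrt(2)/8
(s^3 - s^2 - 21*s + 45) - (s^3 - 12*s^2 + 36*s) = 11*s^2 - 57*s + 45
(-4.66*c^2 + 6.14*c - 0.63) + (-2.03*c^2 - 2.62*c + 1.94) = -6.69*c^2 + 3.52*c + 1.31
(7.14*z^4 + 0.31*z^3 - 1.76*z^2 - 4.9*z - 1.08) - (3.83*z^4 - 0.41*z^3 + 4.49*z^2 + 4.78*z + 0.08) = 3.31*z^4 + 0.72*z^3 - 6.25*z^2 - 9.68*z - 1.16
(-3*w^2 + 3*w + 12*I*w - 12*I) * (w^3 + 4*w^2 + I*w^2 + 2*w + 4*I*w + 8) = -3*w^5 - 9*w^4 + 9*I*w^4 - 6*w^3 + 27*I*w^3 - 54*w^2 - 12*I*w^2 + 72*w + 72*I*w - 96*I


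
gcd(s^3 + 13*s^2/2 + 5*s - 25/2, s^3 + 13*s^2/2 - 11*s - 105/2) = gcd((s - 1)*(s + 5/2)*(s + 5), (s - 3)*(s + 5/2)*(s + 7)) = s + 5/2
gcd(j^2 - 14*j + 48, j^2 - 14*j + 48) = j^2 - 14*j + 48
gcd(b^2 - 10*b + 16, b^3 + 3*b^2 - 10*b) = b - 2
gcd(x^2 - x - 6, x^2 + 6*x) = 1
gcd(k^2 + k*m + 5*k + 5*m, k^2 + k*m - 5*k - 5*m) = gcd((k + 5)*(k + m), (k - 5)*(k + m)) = k + m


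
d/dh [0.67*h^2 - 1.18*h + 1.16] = 1.34*h - 1.18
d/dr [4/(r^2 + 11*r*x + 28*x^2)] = 4*(-2*r - 11*x)/(r^2 + 11*r*x + 28*x^2)^2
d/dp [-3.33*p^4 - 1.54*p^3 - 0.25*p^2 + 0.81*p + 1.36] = -13.32*p^3 - 4.62*p^2 - 0.5*p + 0.81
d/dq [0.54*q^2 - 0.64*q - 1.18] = 1.08*q - 0.64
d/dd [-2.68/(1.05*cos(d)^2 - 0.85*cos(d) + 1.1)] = (2.278 - 5.628*cos(d))*sin(d)/(1.05*cos(d)^2 - 0.85*cos(d) + 1.1)^2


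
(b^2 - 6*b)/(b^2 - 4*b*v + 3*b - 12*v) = b*(b - 6)/(b^2 - 4*b*v + 3*b - 12*v)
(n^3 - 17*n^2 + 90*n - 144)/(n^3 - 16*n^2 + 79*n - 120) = (n - 6)/(n - 5)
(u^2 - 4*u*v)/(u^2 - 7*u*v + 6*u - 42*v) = u*(u - 4*v)/(u^2 - 7*u*v + 6*u - 42*v)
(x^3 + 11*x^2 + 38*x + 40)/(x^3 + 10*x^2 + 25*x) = (x^2 + 6*x + 8)/(x*(x + 5))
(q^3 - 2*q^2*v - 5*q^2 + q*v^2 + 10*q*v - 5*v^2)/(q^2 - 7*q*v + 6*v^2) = (q^2 - q*v - 5*q + 5*v)/(q - 6*v)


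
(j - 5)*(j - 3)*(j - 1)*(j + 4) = j^4 - 5*j^3 - 13*j^2 + 77*j - 60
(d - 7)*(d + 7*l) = d^2 + 7*d*l - 7*d - 49*l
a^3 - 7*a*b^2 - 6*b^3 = (a - 3*b)*(a + b)*(a + 2*b)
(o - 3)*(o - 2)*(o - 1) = o^3 - 6*o^2 + 11*o - 6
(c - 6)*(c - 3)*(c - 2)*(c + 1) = c^4 - 10*c^3 + 25*c^2 - 36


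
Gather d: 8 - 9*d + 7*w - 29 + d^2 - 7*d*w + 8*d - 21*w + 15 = d^2 + d*(-7*w - 1) - 14*w - 6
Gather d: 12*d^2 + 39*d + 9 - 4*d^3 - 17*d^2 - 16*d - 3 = -4*d^3 - 5*d^2 + 23*d + 6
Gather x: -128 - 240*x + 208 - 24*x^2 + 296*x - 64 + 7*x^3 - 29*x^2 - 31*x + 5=7*x^3 - 53*x^2 + 25*x + 21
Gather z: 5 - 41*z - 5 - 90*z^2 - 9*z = -90*z^2 - 50*z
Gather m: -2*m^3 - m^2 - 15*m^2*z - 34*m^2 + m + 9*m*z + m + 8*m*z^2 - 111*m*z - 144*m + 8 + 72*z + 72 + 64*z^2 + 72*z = -2*m^3 + m^2*(-15*z - 35) + m*(8*z^2 - 102*z - 142) + 64*z^2 + 144*z + 80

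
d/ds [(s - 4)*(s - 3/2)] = 2*s - 11/2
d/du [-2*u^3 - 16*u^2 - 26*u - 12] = -6*u^2 - 32*u - 26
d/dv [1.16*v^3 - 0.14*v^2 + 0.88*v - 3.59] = 3.48*v^2 - 0.28*v + 0.88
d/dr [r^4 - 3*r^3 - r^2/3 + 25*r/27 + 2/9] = 4*r^3 - 9*r^2 - 2*r/3 + 25/27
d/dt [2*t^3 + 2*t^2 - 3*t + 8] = 6*t^2 + 4*t - 3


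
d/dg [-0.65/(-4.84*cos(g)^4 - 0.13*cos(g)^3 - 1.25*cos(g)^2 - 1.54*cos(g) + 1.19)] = (12.584*cos(g)^3 + 0.2535*cos(g)^2 + 1.625*cos(g) + 1.001)*sin(g)/(4.84*cos(g)^4 + 0.13*cos(g)^3 + 1.25*cos(g)^2 + 1.54*cos(g) - 1.19)^2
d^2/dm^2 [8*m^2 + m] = 16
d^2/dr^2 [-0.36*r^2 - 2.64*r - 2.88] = -0.720000000000000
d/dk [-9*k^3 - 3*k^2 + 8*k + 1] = -27*k^2 - 6*k + 8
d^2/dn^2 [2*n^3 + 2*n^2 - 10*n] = 12*n + 4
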